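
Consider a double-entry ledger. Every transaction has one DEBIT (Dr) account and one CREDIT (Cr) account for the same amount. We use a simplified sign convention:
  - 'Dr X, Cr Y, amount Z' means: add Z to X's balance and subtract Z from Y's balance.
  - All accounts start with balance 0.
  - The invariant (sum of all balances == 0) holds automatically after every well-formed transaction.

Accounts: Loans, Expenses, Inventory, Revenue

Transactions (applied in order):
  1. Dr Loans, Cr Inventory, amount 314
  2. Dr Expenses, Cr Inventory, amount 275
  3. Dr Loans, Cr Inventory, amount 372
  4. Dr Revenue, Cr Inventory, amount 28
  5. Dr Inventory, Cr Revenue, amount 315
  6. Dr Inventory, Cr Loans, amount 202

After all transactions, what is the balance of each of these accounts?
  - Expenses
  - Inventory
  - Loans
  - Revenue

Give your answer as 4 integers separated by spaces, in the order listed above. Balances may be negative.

Answer: 275 -472 484 -287

Derivation:
After txn 1 (Dr Loans, Cr Inventory, amount 314): Inventory=-314 Loans=314
After txn 2 (Dr Expenses, Cr Inventory, amount 275): Expenses=275 Inventory=-589 Loans=314
After txn 3 (Dr Loans, Cr Inventory, amount 372): Expenses=275 Inventory=-961 Loans=686
After txn 4 (Dr Revenue, Cr Inventory, amount 28): Expenses=275 Inventory=-989 Loans=686 Revenue=28
After txn 5 (Dr Inventory, Cr Revenue, amount 315): Expenses=275 Inventory=-674 Loans=686 Revenue=-287
After txn 6 (Dr Inventory, Cr Loans, amount 202): Expenses=275 Inventory=-472 Loans=484 Revenue=-287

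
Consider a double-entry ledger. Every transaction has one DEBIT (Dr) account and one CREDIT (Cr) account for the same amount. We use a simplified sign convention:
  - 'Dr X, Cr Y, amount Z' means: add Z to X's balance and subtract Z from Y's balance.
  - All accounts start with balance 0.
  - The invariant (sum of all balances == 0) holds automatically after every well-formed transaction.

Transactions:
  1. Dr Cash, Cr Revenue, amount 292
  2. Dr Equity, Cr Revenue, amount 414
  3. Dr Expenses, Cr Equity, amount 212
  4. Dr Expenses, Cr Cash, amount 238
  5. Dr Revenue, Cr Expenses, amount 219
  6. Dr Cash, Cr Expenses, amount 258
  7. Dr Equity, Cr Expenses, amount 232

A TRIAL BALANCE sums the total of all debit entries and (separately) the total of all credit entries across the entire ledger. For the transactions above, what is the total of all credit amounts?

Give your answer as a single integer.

Txn 1: credit+=292
Txn 2: credit+=414
Txn 3: credit+=212
Txn 4: credit+=238
Txn 5: credit+=219
Txn 6: credit+=258
Txn 7: credit+=232
Total credits = 1865

Answer: 1865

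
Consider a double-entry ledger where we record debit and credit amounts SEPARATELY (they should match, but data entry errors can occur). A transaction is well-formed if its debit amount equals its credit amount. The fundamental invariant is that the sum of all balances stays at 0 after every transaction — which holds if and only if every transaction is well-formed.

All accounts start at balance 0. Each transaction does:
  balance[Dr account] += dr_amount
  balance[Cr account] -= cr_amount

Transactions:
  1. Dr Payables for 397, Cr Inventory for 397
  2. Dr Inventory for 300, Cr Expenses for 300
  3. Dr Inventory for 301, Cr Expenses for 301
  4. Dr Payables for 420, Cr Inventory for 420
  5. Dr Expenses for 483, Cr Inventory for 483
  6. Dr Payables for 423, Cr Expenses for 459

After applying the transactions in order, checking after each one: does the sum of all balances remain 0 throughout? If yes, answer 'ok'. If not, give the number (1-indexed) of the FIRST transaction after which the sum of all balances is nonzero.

Answer: 6

Derivation:
After txn 1: dr=397 cr=397 sum_balances=0
After txn 2: dr=300 cr=300 sum_balances=0
After txn 3: dr=301 cr=301 sum_balances=0
After txn 4: dr=420 cr=420 sum_balances=0
After txn 5: dr=483 cr=483 sum_balances=0
After txn 6: dr=423 cr=459 sum_balances=-36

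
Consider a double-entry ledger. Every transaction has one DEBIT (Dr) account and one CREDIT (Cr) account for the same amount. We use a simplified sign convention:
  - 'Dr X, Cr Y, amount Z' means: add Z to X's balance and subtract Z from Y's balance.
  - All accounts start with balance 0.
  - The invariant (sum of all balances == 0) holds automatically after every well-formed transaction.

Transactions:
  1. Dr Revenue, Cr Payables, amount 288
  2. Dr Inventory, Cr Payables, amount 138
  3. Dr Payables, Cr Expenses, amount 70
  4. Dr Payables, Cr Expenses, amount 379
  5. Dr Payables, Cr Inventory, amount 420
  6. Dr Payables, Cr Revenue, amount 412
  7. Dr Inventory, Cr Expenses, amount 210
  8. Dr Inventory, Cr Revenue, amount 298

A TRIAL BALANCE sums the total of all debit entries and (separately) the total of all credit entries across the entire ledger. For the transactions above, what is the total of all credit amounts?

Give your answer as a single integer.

Txn 1: credit+=288
Txn 2: credit+=138
Txn 3: credit+=70
Txn 4: credit+=379
Txn 5: credit+=420
Txn 6: credit+=412
Txn 7: credit+=210
Txn 8: credit+=298
Total credits = 2215

Answer: 2215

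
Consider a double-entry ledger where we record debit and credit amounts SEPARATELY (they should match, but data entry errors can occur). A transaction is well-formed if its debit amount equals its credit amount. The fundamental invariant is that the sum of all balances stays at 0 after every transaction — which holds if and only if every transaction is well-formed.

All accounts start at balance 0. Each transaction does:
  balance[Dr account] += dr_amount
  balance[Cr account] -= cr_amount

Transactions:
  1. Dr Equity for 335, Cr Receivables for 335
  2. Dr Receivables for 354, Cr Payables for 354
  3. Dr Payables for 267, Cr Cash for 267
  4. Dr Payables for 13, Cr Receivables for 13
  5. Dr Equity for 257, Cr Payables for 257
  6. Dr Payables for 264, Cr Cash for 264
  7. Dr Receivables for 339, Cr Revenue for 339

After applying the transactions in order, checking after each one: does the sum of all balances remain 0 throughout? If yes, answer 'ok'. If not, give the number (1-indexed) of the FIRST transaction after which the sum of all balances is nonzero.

After txn 1: dr=335 cr=335 sum_balances=0
After txn 2: dr=354 cr=354 sum_balances=0
After txn 3: dr=267 cr=267 sum_balances=0
After txn 4: dr=13 cr=13 sum_balances=0
After txn 5: dr=257 cr=257 sum_balances=0
After txn 6: dr=264 cr=264 sum_balances=0
After txn 7: dr=339 cr=339 sum_balances=0

Answer: ok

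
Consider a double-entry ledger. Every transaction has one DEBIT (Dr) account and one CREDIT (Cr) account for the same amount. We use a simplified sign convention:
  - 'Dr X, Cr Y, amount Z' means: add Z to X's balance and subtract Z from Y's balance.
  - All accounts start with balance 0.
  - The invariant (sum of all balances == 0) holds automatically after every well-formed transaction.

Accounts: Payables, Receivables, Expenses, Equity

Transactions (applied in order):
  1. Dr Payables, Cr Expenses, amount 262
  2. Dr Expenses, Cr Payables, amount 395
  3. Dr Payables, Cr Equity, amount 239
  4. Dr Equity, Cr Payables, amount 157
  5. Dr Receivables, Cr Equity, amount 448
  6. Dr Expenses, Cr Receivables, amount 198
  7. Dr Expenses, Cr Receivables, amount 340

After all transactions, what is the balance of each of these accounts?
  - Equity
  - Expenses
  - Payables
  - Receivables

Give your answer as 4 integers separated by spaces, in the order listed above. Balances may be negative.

Answer: -530 671 -51 -90

Derivation:
After txn 1 (Dr Payables, Cr Expenses, amount 262): Expenses=-262 Payables=262
After txn 2 (Dr Expenses, Cr Payables, amount 395): Expenses=133 Payables=-133
After txn 3 (Dr Payables, Cr Equity, amount 239): Equity=-239 Expenses=133 Payables=106
After txn 4 (Dr Equity, Cr Payables, amount 157): Equity=-82 Expenses=133 Payables=-51
After txn 5 (Dr Receivables, Cr Equity, amount 448): Equity=-530 Expenses=133 Payables=-51 Receivables=448
After txn 6 (Dr Expenses, Cr Receivables, amount 198): Equity=-530 Expenses=331 Payables=-51 Receivables=250
After txn 7 (Dr Expenses, Cr Receivables, amount 340): Equity=-530 Expenses=671 Payables=-51 Receivables=-90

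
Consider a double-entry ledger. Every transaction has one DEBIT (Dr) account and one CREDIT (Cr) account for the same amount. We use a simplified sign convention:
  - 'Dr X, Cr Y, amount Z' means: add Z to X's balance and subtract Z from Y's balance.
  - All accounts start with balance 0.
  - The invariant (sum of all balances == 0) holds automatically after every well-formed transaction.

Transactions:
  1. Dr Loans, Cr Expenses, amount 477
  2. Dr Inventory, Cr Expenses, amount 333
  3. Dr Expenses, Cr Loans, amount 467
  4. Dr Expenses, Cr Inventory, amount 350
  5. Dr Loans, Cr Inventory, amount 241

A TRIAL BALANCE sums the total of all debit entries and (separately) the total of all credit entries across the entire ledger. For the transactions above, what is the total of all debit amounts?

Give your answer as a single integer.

Answer: 1868

Derivation:
Txn 1: debit+=477
Txn 2: debit+=333
Txn 3: debit+=467
Txn 4: debit+=350
Txn 5: debit+=241
Total debits = 1868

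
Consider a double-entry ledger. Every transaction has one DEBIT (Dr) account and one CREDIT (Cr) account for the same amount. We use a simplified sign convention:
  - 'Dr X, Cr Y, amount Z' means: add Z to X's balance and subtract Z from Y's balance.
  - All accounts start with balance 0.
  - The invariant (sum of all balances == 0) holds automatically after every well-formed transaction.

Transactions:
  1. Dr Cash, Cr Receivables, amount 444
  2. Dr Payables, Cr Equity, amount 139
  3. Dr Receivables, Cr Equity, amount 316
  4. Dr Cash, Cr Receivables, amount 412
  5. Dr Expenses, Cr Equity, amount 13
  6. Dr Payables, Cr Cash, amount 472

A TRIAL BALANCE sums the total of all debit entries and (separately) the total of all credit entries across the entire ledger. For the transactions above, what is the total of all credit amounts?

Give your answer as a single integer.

Answer: 1796

Derivation:
Txn 1: credit+=444
Txn 2: credit+=139
Txn 3: credit+=316
Txn 4: credit+=412
Txn 5: credit+=13
Txn 6: credit+=472
Total credits = 1796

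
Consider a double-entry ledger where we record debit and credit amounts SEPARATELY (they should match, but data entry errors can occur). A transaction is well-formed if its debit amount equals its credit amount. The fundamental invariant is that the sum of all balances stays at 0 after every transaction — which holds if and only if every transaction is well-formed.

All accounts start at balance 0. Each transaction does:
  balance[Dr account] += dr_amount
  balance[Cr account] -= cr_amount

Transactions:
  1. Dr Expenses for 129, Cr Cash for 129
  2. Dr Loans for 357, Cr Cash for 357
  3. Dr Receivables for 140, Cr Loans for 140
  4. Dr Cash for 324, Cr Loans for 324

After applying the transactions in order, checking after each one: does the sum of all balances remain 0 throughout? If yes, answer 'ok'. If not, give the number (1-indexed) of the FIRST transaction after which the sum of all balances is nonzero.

Answer: ok

Derivation:
After txn 1: dr=129 cr=129 sum_balances=0
After txn 2: dr=357 cr=357 sum_balances=0
After txn 3: dr=140 cr=140 sum_balances=0
After txn 4: dr=324 cr=324 sum_balances=0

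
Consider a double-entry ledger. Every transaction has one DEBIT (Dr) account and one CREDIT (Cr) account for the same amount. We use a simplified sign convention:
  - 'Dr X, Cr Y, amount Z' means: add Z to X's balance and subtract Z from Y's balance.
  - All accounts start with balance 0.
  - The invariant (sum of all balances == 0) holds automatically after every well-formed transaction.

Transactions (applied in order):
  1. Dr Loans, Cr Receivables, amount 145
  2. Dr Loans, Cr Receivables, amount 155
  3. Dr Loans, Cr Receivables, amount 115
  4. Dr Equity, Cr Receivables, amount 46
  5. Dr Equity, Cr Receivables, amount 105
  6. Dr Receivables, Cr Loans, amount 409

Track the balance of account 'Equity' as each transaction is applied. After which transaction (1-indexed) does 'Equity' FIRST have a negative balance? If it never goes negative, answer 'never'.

After txn 1: Equity=0
After txn 2: Equity=0
After txn 3: Equity=0
After txn 4: Equity=46
After txn 5: Equity=151
After txn 6: Equity=151

Answer: never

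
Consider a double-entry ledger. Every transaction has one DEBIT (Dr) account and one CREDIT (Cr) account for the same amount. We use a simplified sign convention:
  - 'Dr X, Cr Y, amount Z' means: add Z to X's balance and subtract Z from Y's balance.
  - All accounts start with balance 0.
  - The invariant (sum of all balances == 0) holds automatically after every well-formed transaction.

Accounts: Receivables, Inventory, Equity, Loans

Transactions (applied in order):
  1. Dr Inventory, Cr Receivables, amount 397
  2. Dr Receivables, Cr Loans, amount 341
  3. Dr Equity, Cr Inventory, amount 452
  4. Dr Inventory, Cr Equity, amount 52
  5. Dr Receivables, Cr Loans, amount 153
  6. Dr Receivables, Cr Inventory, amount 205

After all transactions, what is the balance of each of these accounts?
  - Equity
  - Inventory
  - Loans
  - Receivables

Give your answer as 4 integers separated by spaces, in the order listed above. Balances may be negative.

After txn 1 (Dr Inventory, Cr Receivables, amount 397): Inventory=397 Receivables=-397
After txn 2 (Dr Receivables, Cr Loans, amount 341): Inventory=397 Loans=-341 Receivables=-56
After txn 3 (Dr Equity, Cr Inventory, amount 452): Equity=452 Inventory=-55 Loans=-341 Receivables=-56
After txn 4 (Dr Inventory, Cr Equity, amount 52): Equity=400 Inventory=-3 Loans=-341 Receivables=-56
After txn 5 (Dr Receivables, Cr Loans, amount 153): Equity=400 Inventory=-3 Loans=-494 Receivables=97
After txn 6 (Dr Receivables, Cr Inventory, amount 205): Equity=400 Inventory=-208 Loans=-494 Receivables=302

Answer: 400 -208 -494 302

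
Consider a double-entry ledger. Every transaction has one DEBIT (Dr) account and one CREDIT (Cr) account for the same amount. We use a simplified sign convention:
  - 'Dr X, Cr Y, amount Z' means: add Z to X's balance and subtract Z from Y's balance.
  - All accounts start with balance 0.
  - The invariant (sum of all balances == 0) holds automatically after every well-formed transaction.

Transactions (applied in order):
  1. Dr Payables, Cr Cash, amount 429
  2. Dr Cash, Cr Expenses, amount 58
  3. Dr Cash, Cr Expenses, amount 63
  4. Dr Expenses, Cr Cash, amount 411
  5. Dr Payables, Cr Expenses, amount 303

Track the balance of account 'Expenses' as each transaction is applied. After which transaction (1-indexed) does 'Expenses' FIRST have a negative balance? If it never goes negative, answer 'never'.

Answer: 2

Derivation:
After txn 1: Expenses=0
After txn 2: Expenses=-58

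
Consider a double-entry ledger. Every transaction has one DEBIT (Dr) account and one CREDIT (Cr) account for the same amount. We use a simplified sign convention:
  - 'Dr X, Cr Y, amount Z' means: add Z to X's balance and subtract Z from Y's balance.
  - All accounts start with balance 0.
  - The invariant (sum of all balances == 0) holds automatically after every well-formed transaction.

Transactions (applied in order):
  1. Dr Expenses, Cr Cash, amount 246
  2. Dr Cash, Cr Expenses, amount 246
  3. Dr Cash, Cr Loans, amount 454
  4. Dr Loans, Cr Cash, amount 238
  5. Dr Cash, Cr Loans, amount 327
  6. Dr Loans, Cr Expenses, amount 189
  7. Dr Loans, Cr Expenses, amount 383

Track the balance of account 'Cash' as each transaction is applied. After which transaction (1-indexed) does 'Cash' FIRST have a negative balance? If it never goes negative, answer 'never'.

Answer: 1

Derivation:
After txn 1: Cash=-246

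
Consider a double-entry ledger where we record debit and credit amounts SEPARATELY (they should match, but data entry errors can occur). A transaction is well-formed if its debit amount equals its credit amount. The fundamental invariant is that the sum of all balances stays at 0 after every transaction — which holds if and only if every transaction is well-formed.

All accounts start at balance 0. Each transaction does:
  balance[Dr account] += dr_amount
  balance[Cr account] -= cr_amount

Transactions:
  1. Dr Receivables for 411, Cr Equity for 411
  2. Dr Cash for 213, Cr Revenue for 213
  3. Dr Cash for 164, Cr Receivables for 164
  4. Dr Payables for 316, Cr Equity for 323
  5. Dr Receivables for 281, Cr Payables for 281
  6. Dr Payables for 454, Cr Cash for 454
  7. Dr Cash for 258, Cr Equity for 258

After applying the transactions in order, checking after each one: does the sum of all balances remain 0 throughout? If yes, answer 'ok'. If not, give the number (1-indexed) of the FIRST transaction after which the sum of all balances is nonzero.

Answer: 4

Derivation:
After txn 1: dr=411 cr=411 sum_balances=0
After txn 2: dr=213 cr=213 sum_balances=0
After txn 3: dr=164 cr=164 sum_balances=0
After txn 4: dr=316 cr=323 sum_balances=-7
After txn 5: dr=281 cr=281 sum_balances=-7
After txn 6: dr=454 cr=454 sum_balances=-7
After txn 7: dr=258 cr=258 sum_balances=-7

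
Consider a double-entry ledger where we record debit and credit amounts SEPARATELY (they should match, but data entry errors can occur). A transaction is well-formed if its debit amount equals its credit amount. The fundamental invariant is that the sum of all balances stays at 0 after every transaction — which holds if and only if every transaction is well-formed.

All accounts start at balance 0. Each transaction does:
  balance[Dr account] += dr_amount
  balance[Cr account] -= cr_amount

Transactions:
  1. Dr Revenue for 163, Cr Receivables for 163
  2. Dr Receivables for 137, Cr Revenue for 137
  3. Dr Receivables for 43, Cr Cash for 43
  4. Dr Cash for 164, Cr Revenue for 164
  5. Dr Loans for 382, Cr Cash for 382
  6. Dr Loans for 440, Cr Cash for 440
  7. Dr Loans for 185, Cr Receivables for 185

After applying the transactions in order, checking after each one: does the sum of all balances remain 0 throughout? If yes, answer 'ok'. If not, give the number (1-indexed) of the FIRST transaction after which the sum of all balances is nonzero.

Answer: ok

Derivation:
After txn 1: dr=163 cr=163 sum_balances=0
After txn 2: dr=137 cr=137 sum_balances=0
After txn 3: dr=43 cr=43 sum_balances=0
After txn 4: dr=164 cr=164 sum_balances=0
After txn 5: dr=382 cr=382 sum_balances=0
After txn 6: dr=440 cr=440 sum_balances=0
After txn 7: dr=185 cr=185 sum_balances=0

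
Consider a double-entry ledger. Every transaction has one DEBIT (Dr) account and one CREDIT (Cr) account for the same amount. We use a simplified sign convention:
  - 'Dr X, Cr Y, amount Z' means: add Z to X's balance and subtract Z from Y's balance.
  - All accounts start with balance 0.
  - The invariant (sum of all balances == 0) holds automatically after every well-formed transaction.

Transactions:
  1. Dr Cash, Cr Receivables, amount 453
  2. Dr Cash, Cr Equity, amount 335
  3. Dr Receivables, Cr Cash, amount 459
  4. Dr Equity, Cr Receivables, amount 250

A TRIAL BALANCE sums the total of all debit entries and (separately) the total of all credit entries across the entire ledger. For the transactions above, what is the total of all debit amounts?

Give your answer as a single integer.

Answer: 1497

Derivation:
Txn 1: debit+=453
Txn 2: debit+=335
Txn 3: debit+=459
Txn 4: debit+=250
Total debits = 1497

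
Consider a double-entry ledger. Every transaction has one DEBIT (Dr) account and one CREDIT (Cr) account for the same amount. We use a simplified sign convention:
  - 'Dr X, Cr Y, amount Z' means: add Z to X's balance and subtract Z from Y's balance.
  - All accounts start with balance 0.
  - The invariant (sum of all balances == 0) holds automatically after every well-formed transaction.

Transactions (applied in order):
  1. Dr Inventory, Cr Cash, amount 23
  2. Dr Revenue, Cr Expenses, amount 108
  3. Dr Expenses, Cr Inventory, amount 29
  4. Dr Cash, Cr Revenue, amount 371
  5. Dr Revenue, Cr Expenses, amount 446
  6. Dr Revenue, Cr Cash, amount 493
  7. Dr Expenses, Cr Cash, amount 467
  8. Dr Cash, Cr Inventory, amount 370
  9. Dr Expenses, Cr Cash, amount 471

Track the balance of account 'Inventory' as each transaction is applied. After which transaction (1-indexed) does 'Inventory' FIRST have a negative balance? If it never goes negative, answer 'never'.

Answer: 3

Derivation:
After txn 1: Inventory=23
After txn 2: Inventory=23
After txn 3: Inventory=-6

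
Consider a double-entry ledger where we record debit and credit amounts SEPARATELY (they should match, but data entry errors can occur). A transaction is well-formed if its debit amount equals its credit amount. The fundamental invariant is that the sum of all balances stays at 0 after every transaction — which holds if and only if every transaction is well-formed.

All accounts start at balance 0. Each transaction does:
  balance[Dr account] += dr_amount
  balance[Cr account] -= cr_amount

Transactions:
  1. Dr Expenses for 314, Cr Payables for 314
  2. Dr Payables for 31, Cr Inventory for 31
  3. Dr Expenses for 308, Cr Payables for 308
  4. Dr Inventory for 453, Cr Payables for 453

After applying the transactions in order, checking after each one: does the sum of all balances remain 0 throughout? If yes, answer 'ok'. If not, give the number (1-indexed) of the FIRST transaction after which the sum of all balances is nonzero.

After txn 1: dr=314 cr=314 sum_balances=0
After txn 2: dr=31 cr=31 sum_balances=0
After txn 3: dr=308 cr=308 sum_balances=0
After txn 4: dr=453 cr=453 sum_balances=0

Answer: ok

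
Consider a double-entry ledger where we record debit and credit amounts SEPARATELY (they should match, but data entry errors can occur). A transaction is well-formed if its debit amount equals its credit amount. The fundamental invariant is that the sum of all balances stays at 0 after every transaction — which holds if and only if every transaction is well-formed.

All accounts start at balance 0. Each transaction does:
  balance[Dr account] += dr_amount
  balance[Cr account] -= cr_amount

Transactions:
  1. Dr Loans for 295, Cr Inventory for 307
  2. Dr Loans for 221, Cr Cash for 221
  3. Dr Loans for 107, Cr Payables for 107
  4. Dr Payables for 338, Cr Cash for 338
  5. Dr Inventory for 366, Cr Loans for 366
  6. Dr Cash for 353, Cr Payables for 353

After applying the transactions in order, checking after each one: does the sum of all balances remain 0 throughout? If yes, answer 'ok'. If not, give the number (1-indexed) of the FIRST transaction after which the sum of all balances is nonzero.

After txn 1: dr=295 cr=307 sum_balances=-12
After txn 2: dr=221 cr=221 sum_balances=-12
After txn 3: dr=107 cr=107 sum_balances=-12
After txn 4: dr=338 cr=338 sum_balances=-12
After txn 5: dr=366 cr=366 sum_balances=-12
After txn 6: dr=353 cr=353 sum_balances=-12

Answer: 1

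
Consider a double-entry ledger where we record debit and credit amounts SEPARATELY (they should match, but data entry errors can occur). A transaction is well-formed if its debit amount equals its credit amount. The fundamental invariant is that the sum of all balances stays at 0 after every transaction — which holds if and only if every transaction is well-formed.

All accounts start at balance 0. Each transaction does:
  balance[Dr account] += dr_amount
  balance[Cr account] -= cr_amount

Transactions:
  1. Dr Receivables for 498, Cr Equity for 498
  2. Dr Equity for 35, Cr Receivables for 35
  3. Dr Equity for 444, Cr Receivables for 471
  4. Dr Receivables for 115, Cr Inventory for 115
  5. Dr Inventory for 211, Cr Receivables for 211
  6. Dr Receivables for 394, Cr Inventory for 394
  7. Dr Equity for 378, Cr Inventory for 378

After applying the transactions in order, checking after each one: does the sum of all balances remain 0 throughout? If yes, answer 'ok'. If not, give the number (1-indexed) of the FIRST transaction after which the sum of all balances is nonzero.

After txn 1: dr=498 cr=498 sum_balances=0
After txn 2: dr=35 cr=35 sum_balances=0
After txn 3: dr=444 cr=471 sum_balances=-27
After txn 4: dr=115 cr=115 sum_balances=-27
After txn 5: dr=211 cr=211 sum_balances=-27
After txn 6: dr=394 cr=394 sum_balances=-27
After txn 7: dr=378 cr=378 sum_balances=-27

Answer: 3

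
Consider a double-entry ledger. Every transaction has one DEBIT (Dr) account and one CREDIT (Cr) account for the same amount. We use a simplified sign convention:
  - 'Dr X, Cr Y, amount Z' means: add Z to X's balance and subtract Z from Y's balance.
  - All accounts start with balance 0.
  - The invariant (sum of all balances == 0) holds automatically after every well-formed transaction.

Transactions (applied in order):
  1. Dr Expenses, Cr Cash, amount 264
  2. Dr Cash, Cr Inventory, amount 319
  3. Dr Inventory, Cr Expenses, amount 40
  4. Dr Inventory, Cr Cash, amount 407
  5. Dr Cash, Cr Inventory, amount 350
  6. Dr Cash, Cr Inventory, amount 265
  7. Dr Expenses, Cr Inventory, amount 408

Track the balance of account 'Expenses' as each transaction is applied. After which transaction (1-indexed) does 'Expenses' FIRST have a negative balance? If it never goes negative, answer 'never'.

Answer: never

Derivation:
After txn 1: Expenses=264
After txn 2: Expenses=264
After txn 3: Expenses=224
After txn 4: Expenses=224
After txn 5: Expenses=224
After txn 6: Expenses=224
After txn 7: Expenses=632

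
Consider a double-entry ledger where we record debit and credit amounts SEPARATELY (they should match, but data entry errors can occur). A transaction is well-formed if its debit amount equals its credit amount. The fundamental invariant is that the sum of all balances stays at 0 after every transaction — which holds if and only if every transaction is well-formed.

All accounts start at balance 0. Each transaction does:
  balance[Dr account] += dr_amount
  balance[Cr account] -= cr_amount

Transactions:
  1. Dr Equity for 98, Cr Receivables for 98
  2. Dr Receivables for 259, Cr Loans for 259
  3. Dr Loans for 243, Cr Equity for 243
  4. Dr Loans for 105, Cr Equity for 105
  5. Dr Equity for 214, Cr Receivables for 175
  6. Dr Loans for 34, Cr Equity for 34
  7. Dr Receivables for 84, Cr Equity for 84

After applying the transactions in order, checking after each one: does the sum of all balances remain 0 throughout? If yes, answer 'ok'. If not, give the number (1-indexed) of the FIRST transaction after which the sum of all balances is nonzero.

After txn 1: dr=98 cr=98 sum_balances=0
After txn 2: dr=259 cr=259 sum_balances=0
After txn 3: dr=243 cr=243 sum_balances=0
After txn 4: dr=105 cr=105 sum_balances=0
After txn 5: dr=214 cr=175 sum_balances=39
After txn 6: dr=34 cr=34 sum_balances=39
After txn 7: dr=84 cr=84 sum_balances=39

Answer: 5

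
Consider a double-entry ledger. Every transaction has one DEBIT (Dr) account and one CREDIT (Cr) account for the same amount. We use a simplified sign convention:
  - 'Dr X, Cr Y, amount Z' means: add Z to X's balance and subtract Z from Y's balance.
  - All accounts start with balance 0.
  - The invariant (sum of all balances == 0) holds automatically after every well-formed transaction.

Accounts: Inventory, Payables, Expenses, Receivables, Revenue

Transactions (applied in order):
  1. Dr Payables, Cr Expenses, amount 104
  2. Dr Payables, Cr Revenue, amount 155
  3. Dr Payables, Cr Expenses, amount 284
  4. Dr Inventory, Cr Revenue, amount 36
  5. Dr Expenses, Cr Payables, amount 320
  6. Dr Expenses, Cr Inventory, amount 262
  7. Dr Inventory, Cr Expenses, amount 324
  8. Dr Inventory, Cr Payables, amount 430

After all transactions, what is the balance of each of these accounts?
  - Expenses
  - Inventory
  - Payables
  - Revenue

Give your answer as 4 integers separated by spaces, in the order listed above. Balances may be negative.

After txn 1 (Dr Payables, Cr Expenses, amount 104): Expenses=-104 Payables=104
After txn 2 (Dr Payables, Cr Revenue, amount 155): Expenses=-104 Payables=259 Revenue=-155
After txn 3 (Dr Payables, Cr Expenses, amount 284): Expenses=-388 Payables=543 Revenue=-155
After txn 4 (Dr Inventory, Cr Revenue, amount 36): Expenses=-388 Inventory=36 Payables=543 Revenue=-191
After txn 5 (Dr Expenses, Cr Payables, amount 320): Expenses=-68 Inventory=36 Payables=223 Revenue=-191
After txn 6 (Dr Expenses, Cr Inventory, amount 262): Expenses=194 Inventory=-226 Payables=223 Revenue=-191
After txn 7 (Dr Inventory, Cr Expenses, amount 324): Expenses=-130 Inventory=98 Payables=223 Revenue=-191
After txn 8 (Dr Inventory, Cr Payables, amount 430): Expenses=-130 Inventory=528 Payables=-207 Revenue=-191

Answer: -130 528 -207 -191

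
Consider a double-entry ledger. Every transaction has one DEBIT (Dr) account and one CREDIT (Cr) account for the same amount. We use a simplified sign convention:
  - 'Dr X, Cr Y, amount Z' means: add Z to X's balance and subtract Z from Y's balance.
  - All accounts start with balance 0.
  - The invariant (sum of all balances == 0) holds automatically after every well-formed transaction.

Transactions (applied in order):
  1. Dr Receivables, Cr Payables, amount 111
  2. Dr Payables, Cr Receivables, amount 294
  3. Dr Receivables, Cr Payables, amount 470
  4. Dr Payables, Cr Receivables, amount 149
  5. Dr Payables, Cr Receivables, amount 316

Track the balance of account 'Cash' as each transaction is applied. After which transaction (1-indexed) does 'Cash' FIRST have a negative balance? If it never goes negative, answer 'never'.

Answer: never

Derivation:
After txn 1: Cash=0
After txn 2: Cash=0
After txn 3: Cash=0
After txn 4: Cash=0
After txn 5: Cash=0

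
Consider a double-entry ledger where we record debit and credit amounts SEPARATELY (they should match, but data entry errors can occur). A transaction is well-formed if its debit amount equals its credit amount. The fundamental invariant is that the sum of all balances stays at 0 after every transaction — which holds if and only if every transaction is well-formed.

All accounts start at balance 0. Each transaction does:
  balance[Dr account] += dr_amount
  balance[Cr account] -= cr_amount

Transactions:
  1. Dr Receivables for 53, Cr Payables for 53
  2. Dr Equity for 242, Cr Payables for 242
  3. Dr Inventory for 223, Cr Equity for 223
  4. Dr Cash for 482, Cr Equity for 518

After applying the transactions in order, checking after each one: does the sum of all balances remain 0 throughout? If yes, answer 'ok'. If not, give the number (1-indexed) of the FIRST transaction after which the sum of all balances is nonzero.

Answer: 4

Derivation:
After txn 1: dr=53 cr=53 sum_balances=0
After txn 2: dr=242 cr=242 sum_balances=0
After txn 3: dr=223 cr=223 sum_balances=0
After txn 4: dr=482 cr=518 sum_balances=-36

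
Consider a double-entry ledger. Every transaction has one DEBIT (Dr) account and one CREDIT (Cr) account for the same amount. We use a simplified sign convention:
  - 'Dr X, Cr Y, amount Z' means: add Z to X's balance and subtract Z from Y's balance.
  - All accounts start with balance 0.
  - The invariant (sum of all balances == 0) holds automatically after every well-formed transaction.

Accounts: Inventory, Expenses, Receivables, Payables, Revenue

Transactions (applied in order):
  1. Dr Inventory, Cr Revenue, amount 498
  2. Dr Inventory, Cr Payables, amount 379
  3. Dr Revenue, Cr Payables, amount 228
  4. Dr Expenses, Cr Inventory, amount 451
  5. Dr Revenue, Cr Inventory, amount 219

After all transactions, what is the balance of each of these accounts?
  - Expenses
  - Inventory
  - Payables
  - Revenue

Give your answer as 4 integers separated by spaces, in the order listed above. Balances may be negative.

After txn 1 (Dr Inventory, Cr Revenue, amount 498): Inventory=498 Revenue=-498
After txn 2 (Dr Inventory, Cr Payables, amount 379): Inventory=877 Payables=-379 Revenue=-498
After txn 3 (Dr Revenue, Cr Payables, amount 228): Inventory=877 Payables=-607 Revenue=-270
After txn 4 (Dr Expenses, Cr Inventory, amount 451): Expenses=451 Inventory=426 Payables=-607 Revenue=-270
After txn 5 (Dr Revenue, Cr Inventory, amount 219): Expenses=451 Inventory=207 Payables=-607 Revenue=-51

Answer: 451 207 -607 -51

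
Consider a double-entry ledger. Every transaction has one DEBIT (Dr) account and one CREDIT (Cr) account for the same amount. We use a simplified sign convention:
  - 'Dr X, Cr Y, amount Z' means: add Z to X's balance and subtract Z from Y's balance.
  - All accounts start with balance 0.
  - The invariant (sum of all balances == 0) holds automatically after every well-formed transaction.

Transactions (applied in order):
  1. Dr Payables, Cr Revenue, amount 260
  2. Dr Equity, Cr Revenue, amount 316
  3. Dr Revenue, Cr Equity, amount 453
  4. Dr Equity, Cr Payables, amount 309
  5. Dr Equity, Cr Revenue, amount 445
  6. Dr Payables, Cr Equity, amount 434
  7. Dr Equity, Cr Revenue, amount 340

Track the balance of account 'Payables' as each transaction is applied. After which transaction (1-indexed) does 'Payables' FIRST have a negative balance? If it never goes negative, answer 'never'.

Answer: 4

Derivation:
After txn 1: Payables=260
After txn 2: Payables=260
After txn 3: Payables=260
After txn 4: Payables=-49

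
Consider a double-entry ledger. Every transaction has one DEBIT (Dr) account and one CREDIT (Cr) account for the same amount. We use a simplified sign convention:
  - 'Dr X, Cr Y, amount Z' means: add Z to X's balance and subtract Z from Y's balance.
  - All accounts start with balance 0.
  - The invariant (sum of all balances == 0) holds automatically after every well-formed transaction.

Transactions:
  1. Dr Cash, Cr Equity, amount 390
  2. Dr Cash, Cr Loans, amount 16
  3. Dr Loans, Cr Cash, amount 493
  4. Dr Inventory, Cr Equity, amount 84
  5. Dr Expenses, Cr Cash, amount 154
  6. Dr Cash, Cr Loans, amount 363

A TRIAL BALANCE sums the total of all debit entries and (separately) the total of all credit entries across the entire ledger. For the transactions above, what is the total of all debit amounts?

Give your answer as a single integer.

Txn 1: debit+=390
Txn 2: debit+=16
Txn 3: debit+=493
Txn 4: debit+=84
Txn 5: debit+=154
Txn 6: debit+=363
Total debits = 1500

Answer: 1500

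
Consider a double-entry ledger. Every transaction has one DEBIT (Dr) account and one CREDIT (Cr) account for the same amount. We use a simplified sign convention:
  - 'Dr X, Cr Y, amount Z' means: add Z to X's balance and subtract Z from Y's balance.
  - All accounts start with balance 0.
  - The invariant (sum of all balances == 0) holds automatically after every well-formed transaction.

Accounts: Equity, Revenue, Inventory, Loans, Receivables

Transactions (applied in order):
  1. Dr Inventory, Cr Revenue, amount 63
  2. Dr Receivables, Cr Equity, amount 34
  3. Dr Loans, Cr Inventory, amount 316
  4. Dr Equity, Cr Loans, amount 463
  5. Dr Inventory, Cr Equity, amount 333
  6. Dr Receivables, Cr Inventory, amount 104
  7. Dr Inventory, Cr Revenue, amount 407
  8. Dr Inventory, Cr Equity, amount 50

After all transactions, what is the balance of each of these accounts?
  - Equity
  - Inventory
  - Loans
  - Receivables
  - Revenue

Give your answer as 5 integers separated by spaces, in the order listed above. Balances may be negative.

After txn 1 (Dr Inventory, Cr Revenue, amount 63): Inventory=63 Revenue=-63
After txn 2 (Dr Receivables, Cr Equity, amount 34): Equity=-34 Inventory=63 Receivables=34 Revenue=-63
After txn 3 (Dr Loans, Cr Inventory, amount 316): Equity=-34 Inventory=-253 Loans=316 Receivables=34 Revenue=-63
After txn 4 (Dr Equity, Cr Loans, amount 463): Equity=429 Inventory=-253 Loans=-147 Receivables=34 Revenue=-63
After txn 5 (Dr Inventory, Cr Equity, amount 333): Equity=96 Inventory=80 Loans=-147 Receivables=34 Revenue=-63
After txn 6 (Dr Receivables, Cr Inventory, amount 104): Equity=96 Inventory=-24 Loans=-147 Receivables=138 Revenue=-63
After txn 7 (Dr Inventory, Cr Revenue, amount 407): Equity=96 Inventory=383 Loans=-147 Receivables=138 Revenue=-470
After txn 8 (Dr Inventory, Cr Equity, amount 50): Equity=46 Inventory=433 Loans=-147 Receivables=138 Revenue=-470

Answer: 46 433 -147 138 -470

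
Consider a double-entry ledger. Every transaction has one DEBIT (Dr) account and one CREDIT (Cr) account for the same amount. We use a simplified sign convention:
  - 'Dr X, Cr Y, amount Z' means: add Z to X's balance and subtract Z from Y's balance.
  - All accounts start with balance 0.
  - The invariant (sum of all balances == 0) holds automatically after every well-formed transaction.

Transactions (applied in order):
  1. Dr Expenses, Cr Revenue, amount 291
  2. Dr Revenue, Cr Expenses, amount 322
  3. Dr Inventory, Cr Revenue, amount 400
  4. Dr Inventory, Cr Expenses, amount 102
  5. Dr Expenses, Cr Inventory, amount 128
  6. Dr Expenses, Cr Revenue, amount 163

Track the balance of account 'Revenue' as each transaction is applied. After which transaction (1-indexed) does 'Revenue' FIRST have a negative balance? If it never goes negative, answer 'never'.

After txn 1: Revenue=-291

Answer: 1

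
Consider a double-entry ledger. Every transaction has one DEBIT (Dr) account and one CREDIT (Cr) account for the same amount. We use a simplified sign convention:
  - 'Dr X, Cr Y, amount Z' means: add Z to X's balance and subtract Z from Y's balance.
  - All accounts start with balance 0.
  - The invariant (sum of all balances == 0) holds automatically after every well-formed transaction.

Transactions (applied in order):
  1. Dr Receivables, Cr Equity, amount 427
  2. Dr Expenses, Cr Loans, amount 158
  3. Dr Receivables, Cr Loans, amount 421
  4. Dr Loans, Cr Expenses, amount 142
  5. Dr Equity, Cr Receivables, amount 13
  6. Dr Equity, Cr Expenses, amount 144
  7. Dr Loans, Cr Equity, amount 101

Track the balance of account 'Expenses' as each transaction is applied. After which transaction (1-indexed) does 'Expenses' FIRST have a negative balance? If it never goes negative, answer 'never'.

After txn 1: Expenses=0
After txn 2: Expenses=158
After txn 3: Expenses=158
After txn 4: Expenses=16
After txn 5: Expenses=16
After txn 6: Expenses=-128

Answer: 6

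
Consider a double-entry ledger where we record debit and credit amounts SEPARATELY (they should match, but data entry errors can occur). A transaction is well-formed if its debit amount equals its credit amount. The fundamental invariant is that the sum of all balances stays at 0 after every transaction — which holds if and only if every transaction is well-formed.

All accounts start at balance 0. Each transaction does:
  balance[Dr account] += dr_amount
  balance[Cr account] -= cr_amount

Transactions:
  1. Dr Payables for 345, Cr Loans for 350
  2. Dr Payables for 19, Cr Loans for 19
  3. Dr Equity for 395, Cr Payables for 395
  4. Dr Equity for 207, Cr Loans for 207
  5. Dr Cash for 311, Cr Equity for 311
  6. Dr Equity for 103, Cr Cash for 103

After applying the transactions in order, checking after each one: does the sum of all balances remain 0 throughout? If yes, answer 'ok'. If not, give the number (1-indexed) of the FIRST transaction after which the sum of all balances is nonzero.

Answer: 1

Derivation:
After txn 1: dr=345 cr=350 sum_balances=-5
After txn 2: dr=19 cr=19 sum_balances=-5
After txn 3: dr=395 cr=395 sum_balances=-5
After txn 4: dr=207 cr=207 sum_balances=-5
After txn 5: dr=311 cr=311 sum_balances=-5
After txn 6: dr=103 cr=103 sum_balances=-5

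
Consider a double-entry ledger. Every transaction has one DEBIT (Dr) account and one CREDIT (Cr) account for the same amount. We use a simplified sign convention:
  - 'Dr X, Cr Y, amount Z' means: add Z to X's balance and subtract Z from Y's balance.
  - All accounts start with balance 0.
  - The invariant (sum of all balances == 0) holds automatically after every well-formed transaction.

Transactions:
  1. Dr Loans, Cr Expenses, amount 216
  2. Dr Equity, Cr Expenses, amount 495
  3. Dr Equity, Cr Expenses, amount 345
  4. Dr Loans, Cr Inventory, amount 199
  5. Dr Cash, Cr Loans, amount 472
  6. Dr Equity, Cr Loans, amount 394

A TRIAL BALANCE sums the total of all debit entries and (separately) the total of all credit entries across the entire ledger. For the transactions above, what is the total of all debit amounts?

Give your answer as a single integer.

Txn 1: debit+=216
Txn 2: debit+=495
Txn 3: debit+=345
Txn 4: debit+=199
Txn 5: debit+=472
Txn 6: debit+=394
Total debits = 2121

Answer: 2121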